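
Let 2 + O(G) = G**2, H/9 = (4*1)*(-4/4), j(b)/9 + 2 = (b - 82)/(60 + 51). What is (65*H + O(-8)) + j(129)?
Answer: -84811/37 ≈ -2292.2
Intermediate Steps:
j(b) = -912/37 + 3*b/37 (j(b) = -18 + 9*((b - 82)/(60 + 51)) = -18 + 9*((-82 + b)/111) = -18 + 9*((-82 + b)*(1/111)) = -18 + 9*(-82/111 + b/111) = -18 + (-246/37 + 3*b/37) = -912/37 + 3*b/37)
H = -36 (H = 9*((4*1)*(-4/4)) = 9*(4*(-4*1/4)) = 9*(4*(-1)) = 9*(-4) = -36)
O(G) = -2 + G**2
(65*H + O(-8)) + j(129) = (65*(-36) + (-2 + (-8)**2)) + (-912/37 + (3/37)*129) = (-2340 + (-2 + 64)) + (-912/37 + 387/37) = (-2340 + 62) - 525/37 = -2278 - 525/37 = -84811/37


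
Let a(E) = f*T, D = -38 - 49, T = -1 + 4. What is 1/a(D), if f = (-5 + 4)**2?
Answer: 1/3 ≈ 0.33333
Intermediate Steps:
T = 3
f = 1 (f = (-1)**2 = 1)
D = -87
a(E) = 3 (a(E) = 1*3 = 3)
1/a(D) = 1/3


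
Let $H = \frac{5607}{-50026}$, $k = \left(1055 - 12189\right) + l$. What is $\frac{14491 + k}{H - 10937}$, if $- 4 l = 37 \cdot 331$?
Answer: $- \frac{29540353}{1094279938} \approx -0.026995$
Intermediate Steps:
$l = - \frac{12247}{4}$ ($l = - \frac{37 \cdot 331}{4} = \left(- \frac{1}{4}\right) 12247 = - \frac{12247}{4} \approx -3061.8$)
$k = - \frac{56783}{4}$ ($k = \left(1055 - 12189\right) - \frac{12247}{4} = -11134 - \frac{12247}{4} = - \frac{56783}{4} \approx -14196.0$)
$H = - \frac{5607}{50026}$ ($H = 5607 \left(- \frac{1}{50026}\right) = - \frac{5607}{50026} \approx -0.11208$)
$\frac{14491 + k}{H - 10937} = \frac{14491 - \frac{56783}{4}}{- \frac{5607}{50026} - 10937} = \frac{1181}{4 \left(- \frac{547139969}{50026}\right)} = \frac{1181}{4} \left(- \frac{50026}{547139969}\right) = - \frac{29540353}{1094279938}$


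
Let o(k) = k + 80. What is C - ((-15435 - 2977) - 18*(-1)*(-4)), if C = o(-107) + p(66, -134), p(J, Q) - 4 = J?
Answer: 18527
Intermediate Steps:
p(J, Q) = 4 + J
o(k) = 80 + k
C = 43 (C = (80 - 107) + (4 + 66) = -27 + 70 = 43)
C - ((-15435 - 2977) - 18*(-1)*(-4)) = 43 - ((-15435 - 2977) - 18*(-1)*(-4)) = 43 - (-18412 + 18*(-4)) = 43 - (-18412 - 72) = 43 - 1*(-18484) = 43 + 18484 = 18527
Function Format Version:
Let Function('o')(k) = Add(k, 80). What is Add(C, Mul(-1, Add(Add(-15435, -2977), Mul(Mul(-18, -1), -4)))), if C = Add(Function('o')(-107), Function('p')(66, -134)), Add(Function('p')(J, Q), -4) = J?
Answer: 18527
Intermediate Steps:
Function('p')(J, Q) = Add(4, J)
Function('o')(k) = Add(80, k)
C = 43 (C = Add(Add(80, -107), Add(4, 66)) = Add(-27, 70) = 43)
Add(C, Mul(-1, Add(Add(-15435, -2977), Mul(Mul(-18, -1), -4)))) = Add(43, Mul(-1, Add(Add(-15435, -2977), Mul(Mul(-18, -1), -4)))) = Add(43, Mul(-1, Add(-18412, Mul(18, -4)))) = Add(43, Mul(-1, Add(-18412, -72))) = Add(43, Mul(-1, -18484)) = Add(43, 18484) = 18527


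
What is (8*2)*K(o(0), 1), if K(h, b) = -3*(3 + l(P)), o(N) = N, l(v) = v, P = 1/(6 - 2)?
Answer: -156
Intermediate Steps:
P = 1/4 ≈ 0.25000
K(h, b) = -39/4 (K(h, b) = -3*(3 + 1/4) = -3*13/4 = -39/4)
(8*2)*K(o(0), 1) = (8*2)*(-39/4) = 16*(-39/4) = -156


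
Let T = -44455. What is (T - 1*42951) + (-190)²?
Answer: -51306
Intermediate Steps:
(T - 1*42951) + (-190)² = (-44455 - 1*42951) + (-190)² = (-44455 - 42951) + 36100 = -87406 + 36100 = -51306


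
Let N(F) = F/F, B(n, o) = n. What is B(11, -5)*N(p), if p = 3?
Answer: 11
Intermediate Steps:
N(F) = 1
B(11, -5)*N(p) = 11*1 = 11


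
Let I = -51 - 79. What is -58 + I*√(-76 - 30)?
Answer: -58 - 130*I*√106 ≈ -58.0 - 1338.4*I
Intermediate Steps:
I = -130
-58 + I*√(-76 - 30) = -58 - 130*√(-76 - 30) = -58 - 130*I*√106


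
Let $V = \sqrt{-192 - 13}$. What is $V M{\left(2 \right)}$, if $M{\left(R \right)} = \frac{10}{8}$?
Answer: $\frac{5 i \sqrt{205}}{4} \approx 17.897 i$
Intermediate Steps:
$M{\left(R \right)} = \frac{5}{4}$ ($M{\left(R \right)} = 10 \cdot \frac{1}{8} = \frac{5}{4}$)
$V = i \sqrt{205}$ ($V = \sqrt{-205} = i \sqrt{205} \approx 14.318 i$)
$V M{\left(2 \right)} = i \sqrt{205} \cdot \frac{5}{4} = \frac{5 i \sqrt{205}}{4}$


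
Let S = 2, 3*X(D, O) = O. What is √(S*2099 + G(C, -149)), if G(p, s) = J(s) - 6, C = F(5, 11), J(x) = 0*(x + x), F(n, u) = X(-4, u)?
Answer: 4*√262 ≈ 64.746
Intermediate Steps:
X(D, O) = O/3
F(n, u) = u/3
J(x) = 0 (J(x) = 0*(2*x) = 0)
C = 11/3 (C = (⅓)*11 = 11/3 ≈ 3.6667)
G(p, s) = -6 (G(p, s) = 0 - 6 = -6)
√(S*2099 + G(C, -149)) = √(2*2099 - 6) = √(4198 - 6) = √4192 = 4*√262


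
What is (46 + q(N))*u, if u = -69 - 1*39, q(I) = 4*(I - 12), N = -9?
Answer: 4104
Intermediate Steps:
q(I) = -48 + 4*I (q(I) = 4*(-12 + I) = -48 + 4*I)
u = -108 (u = -69 - 39 = -108)
(46 + q(N))*u = (46 + (-48 + 4*(-9)))*(-108) = (46 + (-48 - 36))*(-108) = (46 - 84)*(-108) = -38*(-108) = 4104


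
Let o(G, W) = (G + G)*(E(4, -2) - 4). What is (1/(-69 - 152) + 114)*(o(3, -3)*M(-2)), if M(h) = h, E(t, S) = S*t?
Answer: 3627792/221 ≈ 16415.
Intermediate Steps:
o(G, W) = -24*G (o(G, W) = (G + G)*(-2*4 - 4) = (2*G)*(-8 - 4) = (2*G)*(-12) = -24*G)
(1/(-69 - 152) + 114)*(o(3, -3)*M(-2)) = (1/(-69 - 152) + 114)*(-24*3*(-2)) = (1/(-221) + 114)*(-72*(-2)) = (-1/221 + 114)*144 = (25193/221)*144 = 3627792/221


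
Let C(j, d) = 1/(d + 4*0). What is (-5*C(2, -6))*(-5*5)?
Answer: -125/6 ≈ -20.833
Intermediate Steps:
C(j, d) = 1/d (C(j, d) = 1/(d + 0) = 1/d)
(-5*C(2, -6))*(-5*5) = (-5/(-6))*(-5*5) = -5*(-⅙)*(-25) = (⅚)*(-25) = -125/6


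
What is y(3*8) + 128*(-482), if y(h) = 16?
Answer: -61680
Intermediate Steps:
y(3*8) + 128*(-482) = 16 + 128*(-482) = 16 - 61696 = -61680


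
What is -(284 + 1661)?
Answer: -1945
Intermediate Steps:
-(284 + 1661) = -1*1945 = -1945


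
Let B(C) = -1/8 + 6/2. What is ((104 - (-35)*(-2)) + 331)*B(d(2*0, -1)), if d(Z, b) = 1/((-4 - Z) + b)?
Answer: 8395/8 ≈ 1049.4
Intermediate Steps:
d(Z, b) = 1/(-4 + b - Z)
B(C) = 23/8 (B(C) = -1*1/8 + 6*(1/2) = -1/8 + 3 = 23/8)
((104 - (-35)*(-2)) + 331)*B(d(2*0, -1)) = ((104 - (-35)*(-2)) + 331)*(23/8) = ((104 - 1*70) + 331)*(23/8) = ((104 - 70) + 331)*(23/8) = (34 + 331)*(23/8) = 365*(23/8) = 8395/8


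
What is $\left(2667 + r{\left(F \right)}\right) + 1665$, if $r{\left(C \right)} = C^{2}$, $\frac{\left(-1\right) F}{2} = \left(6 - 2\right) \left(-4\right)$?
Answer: $5356$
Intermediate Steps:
$F = 32$ ($F = - 2 \left(6 - 2\right) \left(-4\right) = - 2 \cdot 4 \left(-4\right) = \left(-2\right) \left(-16\right) = 32$)
$\left(2667 + r{\left(F \right)}\right) + 1665 = \left(2667 + 32^{2}\right) + 1665 = \left(2667 + 1024\right) + 1665 = 3691 + 1665 = 5356$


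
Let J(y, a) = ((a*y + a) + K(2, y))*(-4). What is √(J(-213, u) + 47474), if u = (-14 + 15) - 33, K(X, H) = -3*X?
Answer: √20362 ≈ 142.70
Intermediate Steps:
u = -32 (u = 1 - 33 = -32)
J(y, a) = 24 - 4*a - 4*a*y (J(y, a) = ((a*y + a) - 3*2)*(-4) = ((a + a*y) - 6)*(-4) = (-6 + a + a*y)*(-4) = 24 - 4*a - 4*a*y)
√(J(-213, u) + 47474) = √((24 - 4*(-32) - 4*(-32)*(-213)) + 47474) = √((24 + 128 - 27264) + 47474) = √(-27112 + 47474) = √20362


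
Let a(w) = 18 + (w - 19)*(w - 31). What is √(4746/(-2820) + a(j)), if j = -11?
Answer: √281938430/470 ≈ 35.726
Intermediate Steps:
a(w) = 18 + (-31 + w)*(-19 + w) (a(w) = 18 + (-19 + w)*(-31 + w) = 18 + (-31 + w)*(-19 + w))
√(4746/(-2820) + a(j)) = √(4746/(-2820) + (607 + (-11)² - 50*(-11))) = √(4746*(-1/2820) + (607 + 121 + 550)) = √(-791/470 + 1278) = √(599869/470) = √281938430/470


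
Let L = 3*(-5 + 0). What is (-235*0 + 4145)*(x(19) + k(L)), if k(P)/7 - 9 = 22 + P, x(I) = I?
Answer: 542995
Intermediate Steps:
L = -15 (L = 3*(-5) = -15)
k(P) = 217 + 7*P (k(P) = 63 + 7*(22 + P) = 63 + (154 + 7*P) = 217 + 7*P)
(-235*0 + 4145)*(x(19) + k(L)) = (-235*0 + 4145)*(19 + (217 + 7*(-15))) = (0 + 4145)*(19 + (217 - 105)) = 4145*(19 + 112) = 4145*131 = 542995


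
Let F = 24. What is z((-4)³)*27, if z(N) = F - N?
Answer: 2376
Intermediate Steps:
z(N) = 24 - N
z((-4)³)*27 = (24 - 1*(-4)³)*27 = (24 - 1*(-64))*27 = (24 + 64)*27 = 88*27 = 2376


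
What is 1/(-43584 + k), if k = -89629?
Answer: -1/133213 ≈ -7.5068e-6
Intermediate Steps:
1/(-43584 + k) = 1/(-43584 - 89629) = 1/(-133213) = -1/133213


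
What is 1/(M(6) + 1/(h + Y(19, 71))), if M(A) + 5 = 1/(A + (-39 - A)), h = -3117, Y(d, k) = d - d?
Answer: -40521/203657 ≈ -0.19897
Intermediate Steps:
Y(d, k) = 0
M(A) = -196/39 (M(A) = -5 + 1/(A + (-39 - A)) = -5 + 1/(-39) = -5 - 1/39 = -196/39)
1/(M(6) + 1/(h + Y(19, 71))) = 1/(-196/39 + 1/(-3117 + 0)) = 1/(-196/39 + 1/(-3117)) = 1/(-196/39 - 1/3117) = 1/(-203657/40521) = -40521/203657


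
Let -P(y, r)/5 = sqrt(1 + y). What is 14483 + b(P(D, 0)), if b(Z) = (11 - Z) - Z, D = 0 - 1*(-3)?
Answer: 14514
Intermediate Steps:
D = 3 (D = 0 + 3 = 3)
P(y, r) = -5*sqrt(1 + y)
b(Z) = 11 - 2*Z
14483 + b(P(D, 0)) = 14483 + (11 - (-10)*sqrt(1 + 3)) = 14483 + (11 - (-10)*sqrt(4)) = 14483 + (11 - (-10)*2) = 14483 + (11 - 2*(-10)) = 14483 + (11 + 20) = 14483 + 31 = 14514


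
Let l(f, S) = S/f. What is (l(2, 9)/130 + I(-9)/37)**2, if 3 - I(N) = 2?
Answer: 351649/92544400 ≈ 0.0037998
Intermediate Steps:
I(N) = 1 (I(N) = 3 - 1*2 = 3 - 2 = 1)
(l(2, 9)/130 + I(-9)/37)**2 = ((9/2)/130 + 1/37)**2 = ((9*(1/2))*(1/130) + 1*(1/37))**2 = ((9/2)*(1/130) + 1/37)**2 = (9/260 + 1/37)**2 = (593/9620)**2 = 351649/92544400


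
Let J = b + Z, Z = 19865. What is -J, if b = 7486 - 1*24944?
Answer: -2407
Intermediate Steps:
b = -17458 (b = 7486 - 24944 = -17458)
J = 2407 (J = -17458 + 19865 = 2407)
-J = -1*2407 = -2407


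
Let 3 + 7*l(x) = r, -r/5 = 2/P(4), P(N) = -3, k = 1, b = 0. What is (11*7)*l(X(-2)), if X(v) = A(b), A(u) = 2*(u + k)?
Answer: 11/3 ≈ 3.6667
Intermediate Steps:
A(u) = 2 + 2*u (A(u) = 2*(u + 1) = 2*(1 + u) = 2 + 2*u)
r = 10/3 (r = -10/(-3) = -10*(-1)/3 = -5*(-⅔) = 10/3 ≈ 3.3333)
X(v) = 2 (X(v) = 2 + 2*0 = 2 + 0 = 2)
l(x) = 1/21 (l(x) = -3/7 + (⅐)*(10/3) = -3/7 + 10/21 = 1/21)
(11*7)*l(X(-2)) = (11*7)*(1/21) = 77*(1/21) = 11/3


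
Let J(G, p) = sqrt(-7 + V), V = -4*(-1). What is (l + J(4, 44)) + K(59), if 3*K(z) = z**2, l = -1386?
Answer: -677/3 + I*sqrt(3) ≈ -225.67 + 1.732*I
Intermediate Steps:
V = 4
J(G, p) = I*sqrt(3) (J(G, p) = sqrt(-7 + 4) = sqrt(-3) = I*sqrt(3))
K(z) = z**2/3
(l + J(4, 44)) + K(59) = (-1386 + I*sqrt(3)) + (1/3)*59**2 = (-1386 + I*sqrt(3)) + (1/3)*3481 = (-1386 + I*sqrt(3)) + 3481/3 = -677/3 + I*sqrt(3)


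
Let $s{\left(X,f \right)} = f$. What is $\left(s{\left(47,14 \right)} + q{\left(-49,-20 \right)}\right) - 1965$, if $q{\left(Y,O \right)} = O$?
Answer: $-1971$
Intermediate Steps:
$\left(s{\left(47,14 \right)} + q{\left(-49,-20 \right)}\right) - 1965 = \left(14 - 20\right) - 1965 = -6 - 1965 = -1971$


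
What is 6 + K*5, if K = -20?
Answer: -94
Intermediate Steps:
6 + K*5 = 6 - 20*5 = 6 - 100 = -94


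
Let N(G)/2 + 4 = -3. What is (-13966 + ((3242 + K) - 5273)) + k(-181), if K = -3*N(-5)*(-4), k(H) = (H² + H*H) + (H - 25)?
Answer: 49151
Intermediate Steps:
N(G) = -14 (N(G) = -8 + 2*(-3) = -8 - 6 = -14)
k(H) = -25 + H + 2*H² (k(H) = (H² + H²) + (-25 + H) = 2*H² + (-25 + H) = -25 + H + 2*H²)
K = -168 (K = -3*(-14)*(-4) = 42*(-4) = -168)
(-13966 + ((3242 + K) - 5273)) + k(-181) = (-13966 + ((3242 - 168) - 5273)) + (-25 - 181 + 2*(-181)²) = (-13966 + (3074 - 5273)) + (-25 - 181 + 2*32761) = (-13966 - 2199) + (-25 - 181 + 65522) = -16165 + 65316 = 49151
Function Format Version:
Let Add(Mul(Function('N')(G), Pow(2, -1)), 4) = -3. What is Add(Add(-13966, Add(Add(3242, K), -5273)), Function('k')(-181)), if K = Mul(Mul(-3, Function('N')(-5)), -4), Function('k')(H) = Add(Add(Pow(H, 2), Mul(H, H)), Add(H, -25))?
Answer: 49151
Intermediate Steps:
Function('N')(G) = -14 (Function('N')(G) = Add(-8, Mul(2, -3)) = Add(-8, -6) = -14)
Function('k')(H) = Add(-25, H, Mul(2, Pow(H, 2))) (Function('k')(H) = Add(Add(Pow(H, 2), Pow(H, 2)), Add(-25, H)) = Add(Mul(2, Pow(H, 2)), Add(-25, H)) = Add(-25, H, Mul(2, Pow(H, 2))))
K = -168 (K = Mul(Mul(-3, -14), -4) = Mul(42, -4) = -168)
Add(Add(-13966, Add(Add(3242, K), -5273)), Function('k')(-181)) = Add(Add(-13966, Add(Add(3242, -168), -5273)), Add(-25, -181, Mul(2, Pow(-181, 2)))) = Add(Add(-13966, Add(3074, -5273)), Add(-25, -181, Mul(2, 32761))) = Add(Add(-13966, -2199), Add(-25, -181, 65522)) = Add(-16165, 65316) = 49151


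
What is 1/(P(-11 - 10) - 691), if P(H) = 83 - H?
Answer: -1/587 ≈ -0.0017036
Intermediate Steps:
1/(P(-11 - 10) - 691) = 1/((83 - (-11 - 10)) - 691) = 1/((83 - 1*(-21)) - 691) = 1/((83 + 21) - 691) = 1/(104 - 691) = 1/(-587) = -1/587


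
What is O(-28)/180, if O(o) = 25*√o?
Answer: 5*I*√7/18 ≈ 0.73493*I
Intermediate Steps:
O(-28)/180 = (25*√(-28))/180 = (25*(2*I*√7))*(1/180) = (50*I*√7)*(1/180) = 5*I*√7/18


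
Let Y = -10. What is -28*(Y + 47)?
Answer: -1036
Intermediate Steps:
-28*(Y + 47) = -28*(-10 + 47) = -28*37 = -1036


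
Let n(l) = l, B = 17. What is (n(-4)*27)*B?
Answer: -1836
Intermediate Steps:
(n(-4)*27)*B = -4*27*17 = -108*17 = -1836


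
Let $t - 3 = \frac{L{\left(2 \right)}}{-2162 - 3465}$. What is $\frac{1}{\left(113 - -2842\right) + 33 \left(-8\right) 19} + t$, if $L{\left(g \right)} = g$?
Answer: $\frac{34781992}{11597247} \approx 2.9992$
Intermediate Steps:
$t = \frac{16879}{5627}$ ($t = 3 + \frac{2}{-2162 - 3465} = 3 + \frac{2}{-5627} = 3 + 2 \left(- \frac{1}{5627}\right) = 3 - \frac{2}{5627} = \frac{16879}{5627} \approx 2.9996$)
$\frac{1}{\left(113 - -2842\right) + 33 \left(-8\right) 19} + t = \frac{1}{\left(113 - -2842\right) + 33 \left(-8\right) 19} + \frac{16879}{5627} = \frac{1}{\left(113 + 2842\right) - 5016} + \frac{16879}{5627} = \frac{1}{2955 - 5016} + \frac{16879}{5627} = \frac{1}{-2061} + \frac{16879}{5627} = - \frac{1}{2061} + \frac{16879}{5627} = \frac{34781992}{11597247}$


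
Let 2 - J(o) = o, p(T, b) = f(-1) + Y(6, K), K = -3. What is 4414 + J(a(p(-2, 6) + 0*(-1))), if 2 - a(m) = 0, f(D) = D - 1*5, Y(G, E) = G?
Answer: 4414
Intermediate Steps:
f(D) = -5 + D (f(D) = D - 5 = -5 + D)
p(T, b) = 0 (p(T, b) = (-5 - 1) + 6 = -6 + 6 = 0)
a(m) = 2 (a(m) = 2 - 1*0 = 2 + 0 = 2)
J(o) = 2 - o
4414 + J(a(p(-2, 6) + 0*(-1))) = 4414 + (2 - 1*2) = 4414 + (2 - 2) = 4414 + 0 = 4414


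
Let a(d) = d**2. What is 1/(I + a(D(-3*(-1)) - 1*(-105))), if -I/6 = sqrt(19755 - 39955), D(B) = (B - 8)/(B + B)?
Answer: 562500/6141213673 + 15552*I*sqrt(202)/30706068365 ≈ 9.1594e-5 + 7.1984e-6*I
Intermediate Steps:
D(B) = (-8 + B)/(2*B) (D(B) = (-8 + B)/((2*B)) = (-8 + B)*(1/(2*B)) = (-8 + B)/(2*B))
I = -60*I*sqrt(202) (I = -6*sqrt(19755 - 39955) = -60*I*sqrt(202) ≈ -852.76*I)
1/(I + a(D(-3*(-1)) - 1*(-105))) = 1/(-60*I*sqrt(202) + ((-8 - 3*(-1))/(2*((-3*(-1)))) - 1*(-105))**2) = 1/(-60*I*sqrt(202) + ((1/2)*(-8 + 3)/3 + 105)**2) = 1/(-60*I*sqrt(202) + ((1/2)*(1/3)*(-5) + 105)**2) = 1/(-60*I*sqrt(202) + (-5/6 + 105)**2) = 1/(-60*I*sqrt(202) + (625/6)**2) = 1/(-60*I*sqrt(202) + 390625/36) = 1/(390625/36 - 60*I*sqrt(202))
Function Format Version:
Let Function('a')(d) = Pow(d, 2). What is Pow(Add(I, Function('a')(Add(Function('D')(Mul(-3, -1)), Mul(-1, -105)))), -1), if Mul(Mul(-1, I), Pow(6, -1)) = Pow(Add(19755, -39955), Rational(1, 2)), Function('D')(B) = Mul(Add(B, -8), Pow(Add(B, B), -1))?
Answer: Add(Rational(562500, 6141213673), Mul(Rational(15552, 30706068365), I, Pow(202, Rational(1, 2)))) ≈ Add(9.1594e-5, Mul(7.1984e-6, I))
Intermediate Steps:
Function('D')(B) = Mul(Rational(1, 2), Pow(B, -1), Add(-8, B)) (Function('D')(B) = Mul(Add(-8, B), Pow(Mul(2, B), -1)) = Mul(Add(-8, B), Mul(Rational(1, 2), Pow(B, -1))) = Mul(Rational(1, 2), Pow(B, -1), Add(-8, B)))
I = Mul(-60, I, Pow(202, Rational(1, 2))) (I = Mul(-6, Pow(Add(19755, -39955), Rational(1, 2))) = Mul(-6, Pow(-20200, Rational(1, 2))) = Mul(-6, Mul(10, I, Pow(202, Rational(1, 2)))) = Mul(-60, I, Pow(202, Rational(1, 2))) ≈ Mul(-852.76, I))
Pow(Add(I, Function('a')(Add(Function('D')(Mul(-3, -1)), Mul(-1, -105)))), -1) = Pow(Add(Mul(-60, I, Pow(202, Rational(1, 2))), Pow(Add(Mul(Rational(1, 2), Pow(Mul(-3, -1), -1), Add(-8, Mul(-3, -1))), Mul(-1, -105)), 2)), -1) = Pow(Add(Mul(-60, I, Pow(202, Rational(1, 2))), Pow(Add(Mul(Rational(1, 2), Pow(3, -1), Add(-8, 3)), 105), 2)), -1) = Pow(Add(Mul(-60, I, Pow(202, Rational(1, 2))), Pow(Add(Mul(Rational(1, 2), Rational(1, 3), -5), 105), 2)), -1) = Pow(Add(Mul(-60, I, Pow(202, Rational(1, 2))), Pow(Add(Rational(-5, 6), 105), 2)), -1) = Pow(Add(Mul(-60, I, Pow(202, Rational(1, 2))), Pow(Rational(625, 6), 2)), -1) = Pow(Add(Mul(-60, I, Pow(202, Rational(1, 2))), Rational(390625, 36)), -1) = Pow(Add(Rational(390625, 36), Mul(-60, I, Pow(202, Rational(1, 2)))), -1)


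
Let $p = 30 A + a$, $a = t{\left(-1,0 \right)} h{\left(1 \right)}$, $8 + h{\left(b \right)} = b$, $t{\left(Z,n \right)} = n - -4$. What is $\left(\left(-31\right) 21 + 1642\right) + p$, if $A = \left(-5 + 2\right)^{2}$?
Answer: $1233$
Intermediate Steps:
$t{\left(Z,n \right)} = 4 + n$ ($t{\left(Z,n \right)} = n + 4 = 4 + n$)
$h{\left(b \right)} = -8 + b$
$a = -28$ ($a = \left(4 + 0\right) \left(-8 + 1\right) = 4 \left(-7\right) = -28$)
$A = 9$ ($A = \left(-3\right)^{2} = 9$)
$p = 242$ ($p = 30 \cdot 9 - 28 = 270 - 28 = 242$)
$\left(\left(-31\right) 21 + 1642\right) + p = \left(\left(-31\right) 21 + 1642\right) + 242 = \left(-651 + 1642\right) + 242 = 991 + 242 = 1233$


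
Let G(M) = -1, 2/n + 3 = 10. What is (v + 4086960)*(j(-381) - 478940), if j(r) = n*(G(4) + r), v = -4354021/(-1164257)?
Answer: -15956136753603675904/8149799 ≈ -1.9579e+12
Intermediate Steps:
n = 2/7 (n = 2/(-3 + 10) = 2/7 ≈ 0.28571)
v = 4354021/1164257 (v = -4354021*(-1/1164257) = 4354021/1164257 ≈ 3.7397)
j(r) = -2/7 + 2*r/7 (j(r) = 2*(-1 + r)/7 = -2/7 + 2*r/7)
(v + 4086960)*(j(-381) - 478940) = (4354021/1164257 + 4086960)*((-2/7 + (2/7)*(-381)) - 478940) = 4758276142741*((-2/7 - 762/7) - 478940)/1164257 = 4758276142741*(-764/7 - 478940)/1164257 = (4758276142741/1164257)*(-3353344/7) = -15956136753603675904/8149799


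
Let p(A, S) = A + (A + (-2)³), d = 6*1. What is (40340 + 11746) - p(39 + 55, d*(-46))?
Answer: 51906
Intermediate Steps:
d = 6
p(A, S) = -8 + 2*A (p(A, S) = A + (A - 8) = A + (-8 + A) = -8 + 2*A)
(40340 + 11746) - p(39 + 55, d*(-46)) = (40340 + 11746) - (-8 + 2*(39 + 55)) = 52086 - (-8 + 2*94) = 52086 - (-8 + 188) = 52086 - 1*180 = 52086 - 180 = 51906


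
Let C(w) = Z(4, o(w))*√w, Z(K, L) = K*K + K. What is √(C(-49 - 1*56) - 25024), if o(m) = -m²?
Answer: 2*√(-6256 + 5*I*√105) ≈ 0.64776 + 158.19*I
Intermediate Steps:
Z(K, L) = K + K² (Z(K, L) = K² + K = K + K²)
C(w) = 20*√w (C(w) = (4*(1 + 4))*√w = (4*5)*√w = 20*√w)
√(C(-49 - 1*56) - 25024) = √(20*√(-49 - 1*56) - 25024) = √(20*√(-49 - 56) - 25024) = √(20*√(-105) - 25024) = √(20*(I*√105) - 25024) = √(20*I*√105 - 25024) = √(-25024 + 20*I*√105)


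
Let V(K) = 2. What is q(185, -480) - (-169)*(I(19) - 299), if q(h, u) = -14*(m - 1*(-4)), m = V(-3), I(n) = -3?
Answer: -51122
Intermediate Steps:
m = 2
q(h, u) = -84 (q(h, u) = -14*(2 - 1*(-4)) = -14*(2 + 4) = -14*6 = -84)
q(185, -480) - (-169)*(I(19) - 299) = -84 - (-169)*(-3 - 299) = -84 - (-169)*(-302) = -84 - 1*51038 = -84 - 51038 = -51122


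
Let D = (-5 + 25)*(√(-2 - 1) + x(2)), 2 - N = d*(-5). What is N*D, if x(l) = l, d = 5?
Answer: 1080 + 540*I*√3 ≈ 1080.0 + 935.31*I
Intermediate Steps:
N = 27 (N = 2 - 5*(-5) = 2 - 1*(-25) = 2 + 25 = 27)
D = 40 + 20*I*√3 (D = (-5 + 25)*(√(-2 - 1) + 2) = 20*(√(-3) + 2) = 20*(I*√3 + 2) = 20*(2 + I*√3) = 40 + 20*I*√3 ≈ 40.0 + 34.641*I)
N*D = 27*(40 + 20*I*√3) = 1080 + 540*I*√3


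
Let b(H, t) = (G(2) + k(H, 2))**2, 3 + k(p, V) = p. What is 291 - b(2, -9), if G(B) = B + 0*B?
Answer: 290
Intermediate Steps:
k(p, V) = -3 + p
G(B) = B (G(B) = B + 0 = B)
b(H, t) = (-1 + H)**2 (b(H, t) = (2 + (-3 + H))**2 = (-1 + H)**2)
291 - b(2, -9) = 291 - (-1 + 2)**2 = 291 - 1*1**2 = 291 - 1*1 = 291 - 1 = 290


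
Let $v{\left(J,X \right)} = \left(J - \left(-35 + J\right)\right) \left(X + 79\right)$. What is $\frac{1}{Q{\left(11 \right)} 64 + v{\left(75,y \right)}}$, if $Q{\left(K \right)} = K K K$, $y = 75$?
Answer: $\frac{1}{90574} \approx 1.1041 \cdot 10^{-5}$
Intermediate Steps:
$Q{\left(K \right)} = K^{3}$ ($Q{\left(K \right)} = K^{2} K = K^{3}$)
$v{\left(J,X \right)} = 2765 + 35 X$ ($v{\left(J,X \right)} = 35 \left(79 + X\right) = 2765 + 35 X$)
$\frac{1}{Q{\left(11 \right)} 64 + v{\left(75,y \right)}} = \frac{1}{11^{3} \cdot 64 + \left(2765 + 35 \cdot 75\right)} = \frac{1}{1331 \cdot 64 + \left(2765 + 2625\right)} = \frac{1}{85184 + 5390} = \frac{1}{90574}$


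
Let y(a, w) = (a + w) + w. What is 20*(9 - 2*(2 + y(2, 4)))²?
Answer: 4500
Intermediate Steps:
y(a, w) = a + 2*w
20*(9 - 2*(2 + y(2, 4)))² = 20*(9 - 2*(2 + (2 + 2*4)))² = 20*(9 - 2*(2 + (2 + 8)))² = 20*(9 - 2*(2 + 10))² = 20*(9 - 2*12)² = 20*(9 - 24)² = 20*(-15)² = 20*225 = 4500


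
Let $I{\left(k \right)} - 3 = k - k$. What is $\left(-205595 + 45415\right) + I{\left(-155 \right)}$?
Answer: $-160177$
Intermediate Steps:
$I{\left(k \right)} = 3$ ($I{\left(k \right)} = 3 + \left(k - k\right) = 3 + 0 = 3$)
$\left(-205595 + 45415\right) + I{\left(-155 \right)} = \left(-205595 + 45415\right) + 3 = -160180 + 3 = -160177$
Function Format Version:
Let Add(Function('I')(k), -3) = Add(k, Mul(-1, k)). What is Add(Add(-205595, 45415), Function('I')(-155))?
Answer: -160177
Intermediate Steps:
Function('I')(k) = 3 (Function('I')(k) = Add(3, Add(k, Mul(-1, k))) = Add(3, 0) = 3)
Add(Add(-205595, 45415), Function('I')(-155)) = Add(Add(-205595, 45415), 3) = Add(-160180, 3) = -160177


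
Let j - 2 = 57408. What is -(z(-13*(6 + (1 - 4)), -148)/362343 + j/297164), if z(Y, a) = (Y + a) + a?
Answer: -10351280845/53837647626 ≈ -0.19227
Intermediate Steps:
j = 57410 (j = 2 + 57408 = 57410)
z(Y, a) = Y + 2*a
-(z(-13*(6 + (1 - 4)), -148)/362343 + j/297164) = -((-13*(6 + (1 - 4)) + 2*(-148))/362343 + 57410/297164) = -((-13*(6 - 3) - 296)*(1/362343) + 57410*(1/297164)) = -((-13*3 - 296)*(1/362343) + 28705/148582) = -((-39 - 296)*(1/362343) + 28705/148582) = -(-335*1/362343 + 28705/148582) = -(-335/362343 + 28705/148582) = -1*10351280845/53837647626 = -10351280845/53837647626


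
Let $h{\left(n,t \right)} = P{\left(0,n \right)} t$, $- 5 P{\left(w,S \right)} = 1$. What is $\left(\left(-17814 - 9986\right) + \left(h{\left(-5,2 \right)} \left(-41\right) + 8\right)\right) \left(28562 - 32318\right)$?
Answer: $\frac{521625768}{5} \approx 1.0433 \cdot 10^{8}$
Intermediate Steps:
$P{\left(w,S \right)} = - \frac{1}{5}$ ($P{\left(w,S \right)} = \left(- \frac{1}{5}\right) 1 = - \frac{1}{5}$)
$h{\left(n,t \right)} = - \frac{t}{5}$
$\left(\left(-17814 - 9986\right) + \left(h{\left(-5,2 \right)} \left(-41\right) + 8\right)\right) \left(28562 - 32318\right) = \left(\left(-17814 - 9986\right) + \left(\left(- \frac{1}{5}\right) 2 \left(-41\right) + 8\right)\right) \left(28562 - 32318\right) = \left(\left(-17814 - 9986\right) + \left(\left(- \frac{2}{5}\right) \left(-41\right) + 8\right)\right) \left(-3756\right) = \left(-27800 + \left(\frac{82}{5} + 8\right)\right) \left(-3756\right) = \left(-27800 + \frac{122}{5}\right) \left(-3756\right) = \left(- \frac{138878}{5}\right) \left(-3756\right) = \frac{521625768}{5}$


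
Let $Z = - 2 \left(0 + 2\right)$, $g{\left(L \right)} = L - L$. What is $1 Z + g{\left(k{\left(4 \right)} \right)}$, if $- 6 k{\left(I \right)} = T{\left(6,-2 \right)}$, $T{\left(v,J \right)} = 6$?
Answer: $-4$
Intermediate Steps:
$k{\left(I \right)} = -1$ ($k{\left(I \right)} = \left(- \frac{1}{6}\right) 6 = -1$)
$g{\left(L \right)} = 0$
$Z = -4$ ($Z = \left(-2\right) 2 = -4$)
$1 Z + g{\left(k{\left(4 \right)} \right)} = 1 \left(-4\right) + 0 = -4 + 0 = -4$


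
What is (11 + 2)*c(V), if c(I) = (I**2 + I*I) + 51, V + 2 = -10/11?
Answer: 106847/121 ≈ 883.03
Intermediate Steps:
V = -32/11 (V = -2 - 10/11 = -32/11 ≈ -2.9091)
c(I) = 51 + 2*I**2 (c(I) = (I**2 + I**2) + 51 = 2*I**2 + 51 = 51 + 2*I**2)
(11 + 2)*c(V) = (11 + 2)*(51 + 2*(-32/11)**2) = 13*(51 + 2*(1024/121)) = 13*(51 + 2048/121) = 13*(8219/121) = 106847/121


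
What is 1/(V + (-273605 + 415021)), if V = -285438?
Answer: -1/144022 ≈ -6.9434e-6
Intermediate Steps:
1/(V + (-273605 + 415021)) = 1/(-285438 + (-273605 + 415021)) = 1/(-285438 + 141416) = 1/(-144022) = -1/144022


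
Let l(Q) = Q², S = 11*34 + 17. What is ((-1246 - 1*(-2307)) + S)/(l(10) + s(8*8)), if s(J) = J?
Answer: 363/41 ≈ 8.8537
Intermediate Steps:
S = 391 (S = 374 + 17 = 391)
((-1246 - 1*(-2307)) + S)/(l(10) + s(8*8)) = ((-1246 - 1*(-2307)) + 391)/(10² + 8*8) = ((-1246 + 2307) + 391)/(100 + 64) = (1061 + 391)/164 = 1452*(1/164) = 363/41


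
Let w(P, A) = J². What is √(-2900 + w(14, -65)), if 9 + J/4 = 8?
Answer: 2*I*√721 ≈ 53.703*I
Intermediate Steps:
J = -4 (J = -36 + 4*8 = -36 + 32 = -4)
w(P, A) = 16 (w(P, A) = (-4)² = 16)
√(-2900 + w(14, -65)) = √(-2900 + 16) = √(-2884) = 2*I*√721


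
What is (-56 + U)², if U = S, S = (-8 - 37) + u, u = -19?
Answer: 14400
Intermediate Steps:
S = -64 (S = (-8 - 37) - 19 = -45 - 19 = -64)
U = -64
(-56 + U)² = (-56 - 64)² = (-120)² = 14400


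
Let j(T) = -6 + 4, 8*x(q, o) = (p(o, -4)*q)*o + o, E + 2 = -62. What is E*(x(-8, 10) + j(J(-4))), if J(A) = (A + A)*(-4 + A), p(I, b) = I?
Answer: 6448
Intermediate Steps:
E = -64 (E = -2 - 62 = -64)
J(A) = 2*A*(-4 + A) (J(A) = (2*A)*(-4 + A) = 2*A*(-4 + A))
x(q, o) = o/8 + q*o²/8 (x(q, o) = ((o*q)*o + o)/8 = (q*o² + o)/8 = (o + q*o²)/8 = o/8 + q*o²/8)
j(T) = -2
E*(x(-8, 10) + j(J(-4))) = -64*((⅛)*10*(1 + 10*(-8)) - 2) = -64*((⅛)*10*(1 - 80) - 2) = -64*((⅛)*10*(-79) - 2) = -64*(-395/4 - 2) = -64*(-403/4) = 6448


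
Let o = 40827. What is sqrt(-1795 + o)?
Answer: 2*sqrt(9758) ≈ 197.57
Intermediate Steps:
sqrt(-1795 + o) = sqrt(-1795 + 40827) = sqrt(39032) = 2*sqrt(9758)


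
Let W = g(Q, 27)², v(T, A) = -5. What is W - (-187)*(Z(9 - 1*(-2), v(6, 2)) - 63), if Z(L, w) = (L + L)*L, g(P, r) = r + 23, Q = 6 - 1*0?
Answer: 35973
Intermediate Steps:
Q = 6 (Q = 6 + 0 = 6)
g(P, r) = 23 + r
Z(L, w) = 2*L² (Z(L, w) = (2*L)*L = 2*L²)
W = 2500 (W = (23 + 27)² = 50² = 2500)
W - (-187)*(Z(9 - 1*(-2), v(6, 2)) - 63) = 2500 - (-187)*(2*(9 - 1*(-2))² - 63) = 2500 - (-187)*(2*(9 + 2)² - 63) = 2500 - (-187)*(2*11² - 63) = 2500 - (-187)*(2*121 - 63) = 2500 - (-187)*(242 - 63) = 2500 - (-187)*179 = 2500 - 1*(-33473) = 2500 + 33473 = 35973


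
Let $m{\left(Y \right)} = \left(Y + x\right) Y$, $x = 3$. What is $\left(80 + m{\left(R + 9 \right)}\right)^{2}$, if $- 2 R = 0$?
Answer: $35344$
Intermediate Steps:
$R = 0$ ($R = \left(- \frac{1}{2}\right) 0 = 0$)
$m{\left(Y \right)} = Y \left(3 + Y\right)$ ($m{\left(Y \right)} = \left(Y + 3\right) Y = \left(3 + Y\right) Y = Y \left(3 + Y\right)$)
$\left(80 + m{\left(R + 9 \right)}\right)^{2} = \left(80 + \left(0 + 9\right) \left(3 + \left(0 + 9\right)\right)\right)^{2} = \left(80 + 9 \left(3 + 9\right)\right)^{2} = \left(80 + 9 \cdot 12\right)^{2} = \left(80 + 108\right)^{2} = 188^{2} = 35344$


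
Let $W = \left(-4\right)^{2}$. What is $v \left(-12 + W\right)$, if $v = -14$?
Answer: $-56$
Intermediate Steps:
$W = 16$
$v \left(-12 + W\right) = - 14 \left(-12 + 16\right) = \left(-14\right) 4 = -56$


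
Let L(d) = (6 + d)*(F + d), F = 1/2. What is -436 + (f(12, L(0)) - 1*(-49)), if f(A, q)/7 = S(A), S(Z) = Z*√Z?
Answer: -387 + 168*√3 ≈ -96.016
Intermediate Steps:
F = ½ ≈ 0.50000
L(d) = (½ + d)*(6 + d) (L(d) = (6 + d)*(½ + d) = (½ + d)*(6 + d))
S(Z) = Z^(3/2)
f(A, q) = 7*A^(3/2)
-436 + (f(12, L(0)) - 1*(-49)) = -436 + (7*12^(3/2) - 1*(-49)) = -436 + (7*(24*√3) + 49) = -436 + (168*√3 + 49) = -436 + (49 + 168*√3) = -387 + 168*√3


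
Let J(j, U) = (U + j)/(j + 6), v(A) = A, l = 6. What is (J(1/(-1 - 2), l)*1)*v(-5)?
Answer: -5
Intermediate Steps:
J(j, U) = (U + j)/(6 + j)
(J(1/(-1 - 2), l)*1)*v(-5) = (((6 + 1/(-1 - 2))/(6 + 1/(-1 - 2)))*1)*(-5) = (((6 + 1/(-3))/(6 + 1/(-3)))*1)*(-5) = (((6 - 1/3)/(6 - 1/3))*1)*(-5) = (((17/3)/(17/3))*1)*(-5) = (((3/17)*(17/3))*1)*(-5) = (1*1)*(-5) = 1*(-5) = -5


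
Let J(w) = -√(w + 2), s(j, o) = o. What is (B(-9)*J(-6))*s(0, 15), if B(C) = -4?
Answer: 120*I ≈ 120.0*I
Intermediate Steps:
J(w) = -√(2 + w)
(B(-9)*J(-6))*s(0, 15) = -(-4)*√(2 - 6)*15 = -(-4)*√(-4)*15 = -(-4)*2*I*15 = -(-8)*I*15 = (8*I)*15 = 120*I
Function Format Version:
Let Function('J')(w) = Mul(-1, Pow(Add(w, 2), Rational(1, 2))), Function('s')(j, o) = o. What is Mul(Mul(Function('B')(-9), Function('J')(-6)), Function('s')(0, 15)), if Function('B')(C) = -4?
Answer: Mul(120, I) ≈ Mul(120.00, I)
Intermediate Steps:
Function('J')(w) = Mul(-1, Pow(Add(2, w), Rational(1, 2)))
Mul(Mul(Function('B')(-9), Function('J')(-6)), Function('s')(0, 15)) = Mul(Mul(-4, Mul(-1, Pow(Add(2, -6), Rational(1, 2)))), 15) = Mul(Mul(-4, Mul(-1, Pow(-4, Rational(1, 2)))), 15) = Mul(Mul(-4, Mul(-1, Mul(2, I))), 15) = Mul(Mul(-4, Mul(-2, I)), 15) = Mul(Mul(8, I), 15) = Mul(120, I)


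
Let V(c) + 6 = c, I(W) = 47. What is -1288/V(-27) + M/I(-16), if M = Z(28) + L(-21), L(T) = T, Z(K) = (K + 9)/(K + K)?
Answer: 3352429/86856 ≈ 38.598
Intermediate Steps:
Z(K) = (9 + K)/(2*K) (Z(K) = (9 + K)/((2*K)) = (9 + K)*(1/(2*K)) = (9 + K)/(2*K))
V(c) = -6 + c
M = -1139/56 (M = (½)*(9 + 28)/28 - 21 = (½)*(1/28)*37 - 21 = 37/56 - 21 = -1139/56 ≈ -20.339)
-1288/V(-27) + M/I(-16) = -1288/(-6 - 27) - 1139/56/47 = -1288/(-33) - 1139/56*1/47 = -1288*(-1/33) - 1139/2632 = 1288/33 - 1139/2632 = 3352429/86856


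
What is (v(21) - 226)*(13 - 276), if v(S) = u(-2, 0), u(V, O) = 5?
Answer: 58123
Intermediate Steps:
v(S) = 5
(v(21) - 226)*(13 - 276) = (5 - 226)*(13 - 276) = -221*(-263) = 58123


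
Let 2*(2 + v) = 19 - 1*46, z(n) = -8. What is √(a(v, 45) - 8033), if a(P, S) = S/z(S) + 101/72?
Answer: I*√72335/3 ≈ 89.651*I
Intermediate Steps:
v = -31/2 (v = -2 + (19 - 1*46)/2 = -2 + (19 - 46)/2 = -2 + (½)*(-27) = -2 - 27/2 = -31/2 ≈ -15.500)
a(P, S) = 101/72 - S/8 (a(P, S) = S/(-8) + 101/72 = S*(-⅛) + 101*(1/72) = -S/8 + 101/72 = 101/72 - S/8)
√(a(v, 45) - 8033) = √((101/72 - ⅛*45) - 8033) = √((101/72 - 45/8) - 8033) = √(-38/9 - 8033) = √(-72335/9) = I*√72335/3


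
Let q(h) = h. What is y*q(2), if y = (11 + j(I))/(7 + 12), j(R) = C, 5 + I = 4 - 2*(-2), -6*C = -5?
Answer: 71/57 ≈ 1.2456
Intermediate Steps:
C = ⅚ (C = -⅙*(-5) = ⅚ ≈ 0.83333)
I = 3 (I = -5 + (4 - 2*(-2)) = -5 + (4 + 4) = -5 + 8 = 3)
j(R) = ⅚
y = 71/114 (y = (11 + ⅚)/(7 + 12) = (71/6)/19 = (71/6)*(1/19) = 71/114 ≈ 0.62281)
y*q(2) = (71/114)*2 = 71/57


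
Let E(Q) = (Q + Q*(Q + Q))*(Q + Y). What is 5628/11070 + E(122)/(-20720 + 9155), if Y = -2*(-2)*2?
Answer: -159072634/474165 ≈ -335.48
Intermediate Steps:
Y = 8 (Y = 4*2 = 8)
E(Q) = (8 + Q)*(Q + 2*Q²) (E(Q) = (Q + Q*(Q + Q))*(Q + 8) = (Q + Q*(2*Q))*(8 + Q) = (Q + 2*Q²)*(8 + Q) = (8 + Q)*(Q + 2*Q²))
5628/11070 + E(122)/(-20720 + 9155) = 5628/11070 + (122*(8 + 2*122² + 17*122))/(-20720 + 9155) = 5628*(1/11070) + (122*(8 + 2*14884 + 2074))/(-11565) = 938/1845 + (122*(8 + 29768 + 2074))*(-1/11565) = 938/1845 + (122*31850)*(-1/11565) = 938/1845 + 3885700*(-1/11565) = 938/1845 - 777140/2313 = -159072634/474165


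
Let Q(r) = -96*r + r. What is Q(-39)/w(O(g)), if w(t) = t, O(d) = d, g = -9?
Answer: -1235/3 ≈ -411.67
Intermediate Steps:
Q(r) = -95*r
Q(-39)/w(O(g)) = -95*(-39)/(-9) = 3705*(-⅑) = -1235/3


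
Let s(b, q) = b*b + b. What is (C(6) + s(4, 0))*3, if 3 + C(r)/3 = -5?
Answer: -12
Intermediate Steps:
C(r) = -24 (C(r) = -9 + 3*(-5) = -9 - 15 = -24)
s(b, q) = b + b**2 (s(b, q) = b**2 + b = b + b**2)
(C(6) + s(4, 0))*3 = (-24 + 4*(1 + 4))*3 = (-24 + 4*5)*3 = (-24 + 20)*3 = -4*3 = -12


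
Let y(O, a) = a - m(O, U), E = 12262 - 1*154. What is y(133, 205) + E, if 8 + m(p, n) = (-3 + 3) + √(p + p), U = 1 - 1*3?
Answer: 12321 - √266 ≈ 12305.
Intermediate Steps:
U = -2 (U = 1 - 3 = -2)
m(p, n) = -8 + √2*√p (m(p, n) = -8 + ((-3 + 3) + √(p + p)) = -8 + (0 + √(2*p)) = -8 + (0 + √2*√p) = -8 + √2*√p)
E = 12108 (E = 12262 - 154 = 12108)
y(O, a) = 8 + a - √2*√O (y(O, a) = a - (-8 + √2*√O) = a + (8 - √2*√O) = 8 + a - √2*√O)
y(133, 205) + E = (8 + 205 - √2*√133) + 12108 = (8 + 205 - √266) + 12108 = (213 - √266) + 12108 = 12321 - √266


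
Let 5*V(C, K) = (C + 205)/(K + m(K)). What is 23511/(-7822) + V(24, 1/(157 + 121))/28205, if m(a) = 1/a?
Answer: -256248644761711/85252894151750 ≈ -3.0057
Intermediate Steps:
V(C, K) = (205 + C)/(5*(K + 1/K)) (V(C, K) = ((C + 205)/(K + 1/K))/5 = ((205 + C)/(K + 1/K))/5 = (205 + C)/(5*(K + 1/K)))
23511/(-7822) + V(24, 1/(157 + 121))/28205 = 23511/(-7822) + ((205 + 24)/(5*(157 + 121)*(1 + (1/(157 + 121))²)))/28205 = 23511*(-1/7822) + ((⅕)*229/(278*(1 + (1/278)²)))*(1/28205) = -23511/7822 + ((⅕)*(1/278)*229/(1 + (1/278)²))*(1/28205) = -23511/7822 + ((⅕)*(1/278)*229/(1 + 1/77284))*(1/28205) = -23511/7822 + ((⅕)*(1/278)*229/(77285/77284))*(1/28205) = -23511/7822 + ((⅕)*(1/278)*(77284/77285)*229)*(1/28205) = -23511/7822 + (63662/386425)*(1/28205) = -23511/7822 + 63662/10899117125 = -256248644761711/85252894151750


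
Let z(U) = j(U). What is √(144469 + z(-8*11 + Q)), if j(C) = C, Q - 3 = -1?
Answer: √144383 ≈ 379.98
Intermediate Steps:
Q = 2 (Q = 3 - 1 = 2)
z(U) = U
√(144469 + z(-8*11 + Q)) = √(144469 + (-8*11 + 2)) = √(144469 + (-88 + 2)) = √(144469 - 86) = √144383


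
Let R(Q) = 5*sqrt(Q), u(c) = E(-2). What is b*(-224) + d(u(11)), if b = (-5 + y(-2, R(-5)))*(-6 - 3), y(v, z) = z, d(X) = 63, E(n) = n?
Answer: -10017 + 10080*I*sqrt(5) ≈ -10017.0 + 22540.0*I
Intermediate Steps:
u(c) = -2
b = 45 - 45*I*sqrt(5) (b = (-5 + 5*sqrt(-5))*(-6 - 3) = (-5 + 5*(I*sqrt(5)))*(-9) = (-5 + 5*I*sqrt(5))*(-9) = 45 - 45*I*sqrt(5) ≈ 45.0 - 100.62*I)
b*(-224) + d(u(11)) = (45 - 45*I*sqrt(5))*(-224) + 63 = (-10080 + 10080*I*sqrt(5)) + 63 = -10017 + 10080*I*sqrt(5)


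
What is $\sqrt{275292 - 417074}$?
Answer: $i \sqrt{141782} \approx 376.54 i$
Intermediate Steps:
$\sqrt{275292 - 417074} = \sqrt{-141782} = i \sqrt{141782}$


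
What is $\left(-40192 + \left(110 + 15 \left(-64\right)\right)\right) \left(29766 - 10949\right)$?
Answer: $-772287314$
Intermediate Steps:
$\left(-40192 + \left(110 + 15 \left(-64\right)\right)\right) \left(29766 - 10949\right) = \left(-40192 + \left(110 - 960\right)\right) 18817 = \left(-40192 - 850\right) 18817 = \left(-41042\right) 18817 = -772287314$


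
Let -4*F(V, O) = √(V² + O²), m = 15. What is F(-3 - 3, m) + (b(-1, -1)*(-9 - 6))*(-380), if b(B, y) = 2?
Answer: 11400 - 3*√29/4 ≈ 11396.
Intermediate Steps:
F(V, O) = -√(O² + V²)/4 (F(V, O) = -√(V² + O²)/4 = -√(O² + V²)/4)
F(-3 - 3, m) + (b(-1, -1)*(-9 - 6))*(-380) = -√(15² + (-3 - 3)²)/4 + (2*(-9 - 6))*(-380) = -√(225 + (-6)²)/4 + (2*(-15))*(-380) = -√(225 + 36)/4 - 30*(-380) = -3*√29/4 + 11400 = 11400 - 3*√29/4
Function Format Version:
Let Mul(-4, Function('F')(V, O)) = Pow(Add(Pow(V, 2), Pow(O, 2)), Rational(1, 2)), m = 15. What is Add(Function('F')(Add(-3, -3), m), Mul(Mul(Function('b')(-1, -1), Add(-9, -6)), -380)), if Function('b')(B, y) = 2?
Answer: Add(11400, Mul(Rational(-3, 4), Pow(29, Rational(1, 2)))) ≈ 11396.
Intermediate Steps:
Function('F')(V, O) = Mul(Rational(-1, 4), Pow(Add(Pow(O, 2), Pow(V, 2)), Rational(1, 2))) (Function('F')(V, O) = Mul(Rational(-1, 4), Pow(Add(Pow(V, 2), Pow(O, 2)), Rational(1, 2))) = Mul(Rational(-1, 4), Pow(Add(Pow(O, 2), Pow(V, 2)), Rational(1, 2))))
Add(Function('F')(Add(-3, -3), m), Mul(Mul(Function('b')(-1, -1), Add(-9, -6)), -380)) = Add(Mul(Rational(-1, 4), Pow(Add(Pow(15, 2), Pow(Add(-3, -3), 2)), Rational(1, 2))), Mul(Mul(2, Add(-9, -6)), -380)) = Add(Mul(Rational(-1, 4), Pow(Add(225, Pow(-6, 2)), Rational(1, 2))), Mul(Mul(2, -15), -380)) = Add(Mul(Rational(-1, 4), Pow(Add(225, 36), Rational(1, 2))), Mul(-30, -380)) = Add(Mul(Rational(-1, 4), Pow(261, Rational(1, 2))), 11400) = Add(Mul(Rational(-1, 4), Mul(3, Pow(29, Rational(1, 2)))), 11400) = Add(Mul(Rational(-3, 4), Pow(29, Rational(1, 2))), 11400) = Add(11400, Mul(Rational(-3, 4), Pow(29, Rational(1, 2))))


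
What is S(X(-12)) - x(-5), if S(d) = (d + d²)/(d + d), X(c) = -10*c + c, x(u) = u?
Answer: 119/2 ≈ 59.500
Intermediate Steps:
X(c) = -9*c
S(d) = (d + d²)/(2*d) (S(d) = (d + d²)/((2*d)) = (d + d²)*(1/(2*d)) = (d + d²)/(2*d))
S(X(-12)) - x(-5) = (½ + (-9*(-12))/2) - 1*(-5) = (½ + (½)*108) + 5 = (½ + 54) + 5 = 109/2 + 5 = 119/2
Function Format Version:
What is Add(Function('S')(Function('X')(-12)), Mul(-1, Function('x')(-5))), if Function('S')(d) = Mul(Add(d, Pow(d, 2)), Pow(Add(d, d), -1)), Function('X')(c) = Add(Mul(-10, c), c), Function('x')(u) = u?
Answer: Rational(119, 2) ≈ 59.500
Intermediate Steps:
Function('X')(c) = Mul(-9, c)
Function('S')(d) = Mul(Rational(1, 2), Pow(d, -1), Add(d, Pow(d, 2))) (Function('S')(d) = Mul(Add(d, Pow(d, 2)), Pow(Mul(2, d), -1)) = Mul(Add(d, Pow(d, 2)), Mul(Rational(1, 2), Pow(d, -1))) = Mul(Rational(1, 2), Pow(d, -1), Add(d, Pow(d, 2))))
Add(Function('S')(Function('X')(-12)), Mul(-1, Function('x')(-5))) = Add(Add(Rational(1, 2), Mul(Rational(1, 2), Mul(-9, -12))), Mul(-1, -5)) = Add(Add(Rational(1, 2), Mul(Rational(1, 2), 108)), 5) = Add(Add(Rational(1, 2), 54), 5) = Add(Rational(109, 2), 5) = Rational(119, 2)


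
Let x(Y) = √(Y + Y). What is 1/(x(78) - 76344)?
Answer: -6362/485700515 - √39/2914203090 ≈ -1.3101e-5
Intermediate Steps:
x(Y) = √2*√Y (x(Y) = √(2*Y) = √2*√Y)
1/(x(78) - 76344) = 1/(√2*√78 - 76344) = 1/(2*√39 - 76344) = 1/(-76344 + 2*√39)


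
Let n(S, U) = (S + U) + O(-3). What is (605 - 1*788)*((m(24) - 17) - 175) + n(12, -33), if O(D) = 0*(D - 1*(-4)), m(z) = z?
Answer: 30723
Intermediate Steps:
O(D) = 0 (O(D) = 0*(D + 4) = 0*(4 + D) = 0)
n(S, U) = S + U (n(S, U) = (S + U) + 0 = S + U)
(605 - 1*788)*((m(24) - 17) - 175) + n(12, -33) = (605 - 1*788)*((24 - 17) - 175) + (12 - 33) = (605 - 788)*(7 - 175) - 21 = -183*(-168) - 21 = 30744 - 21 = 30723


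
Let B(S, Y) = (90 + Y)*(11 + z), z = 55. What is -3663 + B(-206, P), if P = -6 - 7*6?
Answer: -891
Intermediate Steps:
P = -48 (P = -6 - 42 = -48)
B(S, Y) = 5940 + 66*Y (B(S, Y) = (90 + Y)*(11 + 55) = (90 + Y)*66 = 5940 + 66*Y)
-3663 + B(-206, P) = -3663 + (5940 + 66*(-48)) = -3663 + (5940 - 3168) = -3663 + 2772 = -891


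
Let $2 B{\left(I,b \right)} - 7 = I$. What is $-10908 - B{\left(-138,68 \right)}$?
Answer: $- \frac{21685}{2} \approx -10843.0$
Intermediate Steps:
$B{\left(I,b \right)} = \frac{7}{2} + \frac{I}{2}$
$-10908 - B{\left(-138,68 \right)} = -10908 - \left(\frac{7}{2} + \frac{1}{2} \left(-138\right)\right) = -10908 - \left(\frac{7}{2} - 69\right) = -10908 - - \frac{131}{2} = -10908 + \frac{131}{2} = - \frac{21685}{2}$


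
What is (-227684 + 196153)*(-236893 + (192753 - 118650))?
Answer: 5132931490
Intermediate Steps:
(-227684 + 196153)*(-236893 + (192753 - 118650)) = -31531*(-236893 + 74103) = -31531*(-162790) = 5132931490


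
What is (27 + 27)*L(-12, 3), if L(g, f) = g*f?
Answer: -1944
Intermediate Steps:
L(g, f) = f*g
(27 + 27)*L(-12, 3) = (27 + 27)*(3*(-12)) = 54*(-36) = -1944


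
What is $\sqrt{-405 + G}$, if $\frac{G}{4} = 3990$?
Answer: $\sqrt{15555} \approx 124.72$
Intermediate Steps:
$G = 15960$ ($G = 4 \cdot 3990 = 15960$)
$\sqrt{-405 + G} = \sqrt{-405 + 15960} = \sqrt{15555}$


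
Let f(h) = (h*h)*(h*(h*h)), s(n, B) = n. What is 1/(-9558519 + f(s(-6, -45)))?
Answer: -1/9566295 ≈ -1.0453e-7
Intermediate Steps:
f(h) = h⁵ (f(h) = h²*(h*h²) = h²*h³ = h⁵)
1/(-9558519 + f(s(-6, -45))) = 1/(-9558519 + (-6)⁵) = 1/(-9558519 - 7776) = 1/(-9566295) = -1/9566295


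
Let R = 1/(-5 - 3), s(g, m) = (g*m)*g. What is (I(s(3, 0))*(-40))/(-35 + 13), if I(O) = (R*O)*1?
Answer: 0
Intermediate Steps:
s(g, m) = m*g**2
R = -1/8 (R = 1/(-8) = -1/8 ≈ -0.12500)
I(O) = -O/8 (I(O) = -O/8*1 = -O/8)
(I(s(3, 0))*(-40))/(-35 + 13) = (-0*3**2*(-40))/(-35 + 13) = (-0*9*(-40))/(-22) = (-1/8*0*(-40))*(-1/22) = (0*(-40))*(-1/22) = 0*(-1/22) = 0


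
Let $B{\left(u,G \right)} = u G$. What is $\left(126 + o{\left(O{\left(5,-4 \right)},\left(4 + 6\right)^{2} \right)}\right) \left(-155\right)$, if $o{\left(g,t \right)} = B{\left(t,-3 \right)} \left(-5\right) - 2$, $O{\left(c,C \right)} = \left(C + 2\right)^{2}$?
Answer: $-251720$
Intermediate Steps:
$B{\left(u,G \right)} = G u$
$O{\left(c,C \right)} = \left(2 + C\right)^{2}$
$o{\left(g,t \right)} = -2 + 15 t$ ($o{\left(g,t \right)} = - 3 t \left(-5\right) - 2 = 15 t - 2 = -2 + 15 t$)
$\left(126 + o{\left(O{\left(5,-4 \right)},\left(4 + 6\right)^{2} \right)}\right) \left(-155\right) = \left(126 - \left(2 - 15 \left(4 + 6\right)^{2}\right)\right) \left(-155\right) = \left(126 - \left(2 - 15 \cdot 10^{2}\right)\right) \left(-155\right) = \left(126 + \left(-2 + 15 \cdot 100\right)\right) \left(-155\right) = \left(126 + \left(-2 + 1500\right)\right) \left(-155\right) = \left(126 + 1498\right) \left(-155\right) = 1624 \left(-155\right) = -251720$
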